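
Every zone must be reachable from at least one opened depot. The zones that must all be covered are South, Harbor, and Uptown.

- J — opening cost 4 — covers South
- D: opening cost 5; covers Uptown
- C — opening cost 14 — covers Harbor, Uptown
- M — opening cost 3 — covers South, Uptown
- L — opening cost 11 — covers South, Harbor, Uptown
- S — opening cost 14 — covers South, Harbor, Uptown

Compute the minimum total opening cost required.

11

L alone covers South, Harbor, Uptown — every zone.
Total opening cost: 11.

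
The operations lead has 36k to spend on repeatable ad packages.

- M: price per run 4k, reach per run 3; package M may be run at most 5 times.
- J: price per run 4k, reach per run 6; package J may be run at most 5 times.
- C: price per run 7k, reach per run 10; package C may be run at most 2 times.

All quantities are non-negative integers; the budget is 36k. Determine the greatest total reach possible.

1×M, 4×J, and 2×C: price 34 ≤ 36, reach 1·3 + 4·6 + 2·10 = 47.
5×J and 2×C: price 34 ≤ 36, reach 5·6 + 2·10 = 50.
Best is 50.

50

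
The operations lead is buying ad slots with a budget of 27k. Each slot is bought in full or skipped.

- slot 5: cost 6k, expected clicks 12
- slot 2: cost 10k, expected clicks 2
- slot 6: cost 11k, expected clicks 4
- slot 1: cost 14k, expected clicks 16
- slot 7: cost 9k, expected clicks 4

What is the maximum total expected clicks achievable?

28

This is an integer program with binary decision variables.
Allowing fractional choices, the relaxed optimum would be about 31.1, but ad slots are indivisible.
slot 1 + slot 7: cost 14 + 9 = 23 ≤ 27, expected clicks 16 + 4 = 20.
slot 5 + slot 1: cost 6 + 14 = 20 ≤ 27, expected clicks 12 + 16 = 28.
slot 6 + slot 1: cost 11 + 14 = 25 ≤ 27, expected clicks 4 + 16 = 20.
Best is slot 5 and slot 1 with total expected clicks 28.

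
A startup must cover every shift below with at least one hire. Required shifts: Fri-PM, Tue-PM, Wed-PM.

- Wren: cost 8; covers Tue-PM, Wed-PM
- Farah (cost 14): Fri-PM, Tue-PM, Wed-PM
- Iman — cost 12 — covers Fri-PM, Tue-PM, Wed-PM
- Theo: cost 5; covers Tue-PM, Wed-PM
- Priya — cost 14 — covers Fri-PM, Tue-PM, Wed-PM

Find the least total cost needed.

12

This is a weighted set-cover instance.
The greedy cost-per-new-shift heuristic would pick Theo and Iman for 17, but a cheaper cover exists.
Iman alone covers Fri-PM, Tue-PM, Wed-PM — every shift.
Total cost: 12.
No cover costs less than 12.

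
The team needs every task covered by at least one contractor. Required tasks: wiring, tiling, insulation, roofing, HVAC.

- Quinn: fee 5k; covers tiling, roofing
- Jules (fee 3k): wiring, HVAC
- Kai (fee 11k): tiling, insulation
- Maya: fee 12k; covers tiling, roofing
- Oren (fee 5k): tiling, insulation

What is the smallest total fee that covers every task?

13

Choose Quinn, Jules, and Oren: together they cover wiring, tiling, insulation, roofing, HVAC — every task.
Total fee: 5 + 3 + 5 = 13.
No cover costs less than 13.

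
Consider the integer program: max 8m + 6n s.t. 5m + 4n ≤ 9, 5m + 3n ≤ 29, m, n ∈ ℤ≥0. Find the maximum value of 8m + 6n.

The continuous relaxation peaks at (1.8, 0) with value 14.40; rounding to a feasible lattice point costs some objective.
(m,n)=(1,1): 5·1+4·1=9≤9, 5·1+3·1=8≤29, objective 14.
(m,n)=(0,2): 5·0+4·2=8≤9, 5·0+3·2=6≤29, objective 12.
The best lattice point is (1,1), giving 14.

14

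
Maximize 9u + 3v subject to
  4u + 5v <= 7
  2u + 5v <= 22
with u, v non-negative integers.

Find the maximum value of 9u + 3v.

9

(u,v)=(1,0): 4·1+5·0=4≤7, 2·1+5·0=2≤22, objective 9.
(u,v)=(0,1): 4·0+5·1=5≤7, 2·0+5·1=5≤22, objective 3.
(u,v)=(0,0): 4·0+5·0=0≤7, 2·0+5·0=0≤22, objective 0.
Maximum is 9 at (u,v)=(1,0).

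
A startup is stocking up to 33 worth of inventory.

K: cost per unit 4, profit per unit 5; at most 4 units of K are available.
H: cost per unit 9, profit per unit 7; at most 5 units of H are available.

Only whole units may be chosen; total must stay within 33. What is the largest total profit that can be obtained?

29

3×K and 2×H: cost 30 ≤ 33, profit 3·5 + 2·7 = 29.
4×K and 1×H: cost 25 ≤ 33, profit 4·5 + 1·7 = 27.
Best is 29.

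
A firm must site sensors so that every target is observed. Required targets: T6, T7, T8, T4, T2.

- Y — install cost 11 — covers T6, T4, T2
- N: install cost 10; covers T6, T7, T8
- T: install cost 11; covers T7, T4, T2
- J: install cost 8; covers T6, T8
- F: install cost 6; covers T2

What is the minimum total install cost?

19

Choose T and J: together they cover T6, T7, T8, T4, T2 — every target.
Total install cost: 11 + 8 = 19.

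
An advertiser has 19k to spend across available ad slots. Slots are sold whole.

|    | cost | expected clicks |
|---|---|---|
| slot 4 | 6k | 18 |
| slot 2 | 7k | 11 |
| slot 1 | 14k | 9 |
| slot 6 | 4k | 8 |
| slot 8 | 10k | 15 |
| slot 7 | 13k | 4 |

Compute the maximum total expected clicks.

Take slot 4, slot 2, and slot 6: cost 6 + 7 + 4 = 17 ≤ 19, expected clicks 18 + 11 + 8 = 37.
No other feasible combination does better.

37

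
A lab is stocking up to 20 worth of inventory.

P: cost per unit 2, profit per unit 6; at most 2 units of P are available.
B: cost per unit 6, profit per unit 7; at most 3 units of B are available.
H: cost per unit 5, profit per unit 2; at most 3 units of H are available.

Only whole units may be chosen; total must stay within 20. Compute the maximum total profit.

27

P has the best ratio (6/2); taking only P gives at most 2×6 = 12 (stopped by the supply cap of 2).
Mixing does better — 1×P and 3×B: cost 20 ≤ 20, profit 1·6 + 3·7 = 27.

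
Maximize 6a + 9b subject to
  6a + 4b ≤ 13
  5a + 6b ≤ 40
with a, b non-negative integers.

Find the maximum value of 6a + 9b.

27

The continuous relaxation peaks at (0, 3.25) with value 29.25; rounding to a feasible lattice point costs some objective.
(a,b)=(0,3): 6·0+4·3=12≤13, 5·0+6·3=18≤40, objective 27.
(a,b)=(0,2): 6·0+4·2=8≤13, 5·0+6·2=12≤40, objective 18.
The best lattice point is (0,3), giving 27.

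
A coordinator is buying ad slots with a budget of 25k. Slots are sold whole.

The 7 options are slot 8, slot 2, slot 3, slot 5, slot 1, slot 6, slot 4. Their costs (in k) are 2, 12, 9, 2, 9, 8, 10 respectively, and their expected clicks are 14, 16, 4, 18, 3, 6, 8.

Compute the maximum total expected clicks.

54

Allowing fractional choices, the relaxed optimum would be about 55.2, but ad slots are indivisible.
slot 8 + slot 2 + slot 3 + slot 5: cost 2 + 12 + 9 + 2 = 25 ≤ 25, expected clicks 14 + 16 + 4 + 18 = 52.
slot 8 + slot 2 + slot 5 + slot 6: cost 2 + 12 + 2 + 8 = 24 ≤ 25, expected clicks 14 + 16 + 18 + 6 = 54.
slot 8 + slot 2 + slot 5 + slot 1: cost 2 + 12 + 2 + 9 = 25 ≤ 25, expected clicks 14 + 16 + 18 + 3 = 51.
Best is slot 8, slot 2, slot 5, and slot 6 with total expected clicks 54.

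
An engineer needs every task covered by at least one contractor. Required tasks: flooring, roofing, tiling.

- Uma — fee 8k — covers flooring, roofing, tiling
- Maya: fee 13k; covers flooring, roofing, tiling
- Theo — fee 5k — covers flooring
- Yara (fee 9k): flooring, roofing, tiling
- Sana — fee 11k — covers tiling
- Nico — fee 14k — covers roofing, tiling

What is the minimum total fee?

8

This is a weighted set-cover instance.
Uma alone covers flooring, roofing, tiling — every task.
Total fee: 8.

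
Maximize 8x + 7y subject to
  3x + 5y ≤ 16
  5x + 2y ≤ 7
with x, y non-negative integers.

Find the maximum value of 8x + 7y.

21

(x,y)=(0,3): 3·0+5·3=15≤16, 5·0+2·3=6≤7, objective 21.
(x,y)=(0,2): 3·0+5·2=10≤16, 5·0+2·2=4≤7, objective 14.
The best lattice point is (0,3), giving 21.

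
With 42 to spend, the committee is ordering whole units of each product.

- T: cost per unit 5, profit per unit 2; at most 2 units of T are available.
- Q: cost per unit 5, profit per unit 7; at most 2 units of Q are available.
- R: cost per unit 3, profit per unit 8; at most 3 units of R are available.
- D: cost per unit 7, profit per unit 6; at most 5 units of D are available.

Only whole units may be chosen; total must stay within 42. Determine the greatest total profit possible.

56

R has the best ratio (8/3); taking only R gives at most 3×8 = 24 (stopped by the supply cap of 3).
Mixing does better — 2×Q, 3×R, and 3×D: cost 40 ≤ 42, profit 2·7 + 3·8 + 3·6 = 56.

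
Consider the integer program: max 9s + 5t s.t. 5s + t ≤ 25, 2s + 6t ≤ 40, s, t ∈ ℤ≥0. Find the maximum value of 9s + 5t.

(s,t)=(4,5): 5·4+1·5=25≤25, 2·4+6·5=38≤40, objective 61.
(s,t)=(4,4): 5·4+1·4=24≤25, 2·4+6·4=32≤40, objective 56.
(s,t)=(3,5): 5·3+1·5=20≤25, 2·3+6·5=36≤40, objective 52.
Maximum is 61 at (s,t)=(4,5).

61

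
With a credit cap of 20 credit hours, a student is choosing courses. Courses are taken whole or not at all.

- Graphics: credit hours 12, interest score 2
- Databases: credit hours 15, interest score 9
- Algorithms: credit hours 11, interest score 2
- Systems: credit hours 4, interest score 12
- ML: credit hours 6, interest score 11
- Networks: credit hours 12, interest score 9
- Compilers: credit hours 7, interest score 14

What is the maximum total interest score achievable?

This is an integer program with binary decision variables.
Take Systems, ML, and Compilers: credit hours 4 + 6 + 7 = 17 ≤ 20, interest score 12 + 11 + 14 = 37.
No other feasible combination does better.

37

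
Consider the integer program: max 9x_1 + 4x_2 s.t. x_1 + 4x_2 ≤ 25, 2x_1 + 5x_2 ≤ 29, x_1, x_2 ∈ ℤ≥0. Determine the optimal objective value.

The continuous relaxation peaks at (14.5, 0) with value 130.50; rounding to a feasible lattice point costs some objective.
(x_1,x_2)=(14,0) is feasible, giving 126.
(x_1,x_2)=(13,0) is feasible, giving 117.
Maximum is 126 at (x_1,x_2)=(14,0).

126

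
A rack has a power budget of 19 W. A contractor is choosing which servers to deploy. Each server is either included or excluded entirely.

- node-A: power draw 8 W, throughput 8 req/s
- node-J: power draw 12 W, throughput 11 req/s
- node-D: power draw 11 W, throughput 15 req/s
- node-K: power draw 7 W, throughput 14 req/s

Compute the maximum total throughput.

29

node-A + node-D: power draw 8 + 11 = 19 ≤ 19, throughput 8 + 15 = 23.
node-J + node-K: power draw 12 + 7 = 19 ≤ 19, throughput 11 + 14 = 25.
node-D + node-K: power draw 11 + 7 = 18 ≤ 19, throughput 15 + 14 = 29.
Best is node-D and node-K with total throughput 29.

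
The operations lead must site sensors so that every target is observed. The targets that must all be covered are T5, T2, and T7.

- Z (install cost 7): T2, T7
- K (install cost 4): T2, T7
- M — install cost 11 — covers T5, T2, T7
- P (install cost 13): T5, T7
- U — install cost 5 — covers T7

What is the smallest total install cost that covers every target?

M alone covers T5, T2, T7 — every target.
Total install cost: 11.

11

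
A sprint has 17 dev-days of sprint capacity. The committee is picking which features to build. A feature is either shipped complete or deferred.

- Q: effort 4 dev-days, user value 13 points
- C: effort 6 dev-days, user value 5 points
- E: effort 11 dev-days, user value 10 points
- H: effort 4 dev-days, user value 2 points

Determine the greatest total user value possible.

Allowing fractional choices, the relaxed optimum would be about 24.7, but features are indivisible.
Q + C: effort 4 + 6 = 10 ≤ 17, user value 13 + 5 = 18.
Q + E: effort 4 + 11 = 15 ≤ 17, user value 13 + 10 = 23.
Q + C + H: effort 4 + 6 + 4 = 14 ≤ 17, user value 13 + 5 + 2 = 20.
Best is Q and E with total user value 23.

23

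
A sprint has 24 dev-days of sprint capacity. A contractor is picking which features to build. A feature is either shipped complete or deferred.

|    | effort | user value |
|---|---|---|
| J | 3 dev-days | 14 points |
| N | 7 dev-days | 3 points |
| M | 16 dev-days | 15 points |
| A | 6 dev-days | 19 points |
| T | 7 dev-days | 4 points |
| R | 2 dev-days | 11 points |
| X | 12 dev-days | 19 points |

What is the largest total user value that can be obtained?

Take J, A, R, and X: effort 3 + 6 + 2 + 12 = 23 ≤ 24, user value 14 + 19 + 11 + 19 = 63.
No other feasible combination does better.

63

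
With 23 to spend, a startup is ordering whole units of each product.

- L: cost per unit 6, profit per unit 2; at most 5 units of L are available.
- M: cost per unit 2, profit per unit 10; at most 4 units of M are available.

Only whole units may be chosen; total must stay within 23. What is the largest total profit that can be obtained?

1×L and 4×M: cost 14 ≤ 23, profit 1·2 + 4·10 = 42.
2×L and 4×M: cost 20 ≤ 23, profit 2·2 + 4·10 = 44.
Best is 44.

44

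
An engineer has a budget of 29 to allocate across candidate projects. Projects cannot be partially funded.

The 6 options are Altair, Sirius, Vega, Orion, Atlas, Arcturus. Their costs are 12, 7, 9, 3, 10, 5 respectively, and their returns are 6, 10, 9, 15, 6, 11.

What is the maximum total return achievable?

Treat it as a binary knapsack problem.
Take Sirius, Vega, Orion, and Arcturus: cost 7 + 9 + 3 + 5 = 24 ≤ 29, return 10 + 9 + 15 + 11 = 45.
No other feasible combination does better.

45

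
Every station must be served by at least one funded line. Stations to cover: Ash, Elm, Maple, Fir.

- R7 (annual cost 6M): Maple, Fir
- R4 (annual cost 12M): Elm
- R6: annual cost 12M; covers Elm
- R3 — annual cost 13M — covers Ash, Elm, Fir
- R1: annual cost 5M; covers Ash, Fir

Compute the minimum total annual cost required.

19

This is an integer covering problem.
Choose R7 and R3: together they cover Ash, Elm, Maple, Fir — every station.
Total annual cost: 6 + 13 = 19.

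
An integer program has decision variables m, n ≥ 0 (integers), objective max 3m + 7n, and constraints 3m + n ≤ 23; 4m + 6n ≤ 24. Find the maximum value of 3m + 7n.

(m,n)=(0,4) is feasible, giving 28.
(m,n)=(1,3) is feasible, giving 24.
(m,n)=(0,3) is feasible, giving 21.
Maximum is 28 at (m,n)=(0,4).

28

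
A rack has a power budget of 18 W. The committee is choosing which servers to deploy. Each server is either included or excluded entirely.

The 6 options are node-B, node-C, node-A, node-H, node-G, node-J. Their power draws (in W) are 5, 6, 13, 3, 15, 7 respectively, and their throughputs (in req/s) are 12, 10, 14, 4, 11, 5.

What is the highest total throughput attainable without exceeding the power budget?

27

Allowing fractional choices, the relaxed optimum would be about 30.3, but servers are indivisible.
node-B + node-C + node-J: power draw 5 + 6 + 7 = 18 ≤ 18, throughput 12 + 10 + 5 = 27.
node-B + node-C + node-H: power draw 5 + 6 + 3 = 14 ≤ 18, throughput 12 + 10 + 4 = 26.
node-B + node-A: power draw 5 + 13 = 18 ≤ 18, throughput 12 + 14 = 26.
Best is node-B, node-C, and node-J with total throughput 27.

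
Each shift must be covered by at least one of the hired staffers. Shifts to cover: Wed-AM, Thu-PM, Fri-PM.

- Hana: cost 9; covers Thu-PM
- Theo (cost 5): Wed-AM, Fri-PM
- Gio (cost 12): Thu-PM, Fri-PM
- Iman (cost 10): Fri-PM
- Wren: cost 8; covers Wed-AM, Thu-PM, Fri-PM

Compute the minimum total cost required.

The greedy cost-per-new-shift heuristic would pick Theo and Wren for 13, but a cheaper cover exists.
Wren alone covers Wed-AM, Thu-PM, Fri-PM — every shift.
Total cost: 8.
No cover costs less than 8.

8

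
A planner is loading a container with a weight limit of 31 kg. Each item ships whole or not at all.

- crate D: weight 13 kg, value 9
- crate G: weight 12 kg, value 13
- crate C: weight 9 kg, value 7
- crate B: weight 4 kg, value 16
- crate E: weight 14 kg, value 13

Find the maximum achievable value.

42

Take crate G, crate B, and crate E: weight 12 + 4 + 14 = 30 ≤ 31, value 13 + 16 + 13 = 42.
No other feasible combination does better.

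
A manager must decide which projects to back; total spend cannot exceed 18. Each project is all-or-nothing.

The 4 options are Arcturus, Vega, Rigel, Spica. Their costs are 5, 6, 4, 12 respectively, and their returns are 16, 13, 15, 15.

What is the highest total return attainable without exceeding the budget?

44

Treat it as a binary knapsack problem.
Allowing fractional choices, the relaxed optimum would be about 47.8, but projects are indivisible.
Arcturus + Vega + Rigel: cost 5 + 6 + 4 = 15 ≤ 18, return 16 + 13 + 15 = 44.
Arcturus + Rigel: cost 5 + 4 = 9 ≤ 18, return 16 + 15 = 31.
Best is Arcturus, Vega, and Rigel with total return 44.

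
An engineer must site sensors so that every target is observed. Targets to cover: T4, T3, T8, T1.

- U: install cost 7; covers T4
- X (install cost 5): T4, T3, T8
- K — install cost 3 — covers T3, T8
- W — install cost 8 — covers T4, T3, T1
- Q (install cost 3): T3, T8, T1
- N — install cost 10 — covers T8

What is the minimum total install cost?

8

This is an integer covering problem.
Choose X and Q: together they cover T4, T3, T8, T1 — every target.
Total install cost: 5 + 3 = 8.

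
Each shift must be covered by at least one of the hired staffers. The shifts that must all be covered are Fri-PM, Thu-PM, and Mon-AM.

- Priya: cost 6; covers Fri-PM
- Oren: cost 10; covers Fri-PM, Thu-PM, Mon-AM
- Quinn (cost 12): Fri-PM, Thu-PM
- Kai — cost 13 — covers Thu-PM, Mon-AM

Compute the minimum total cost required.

10

Oren alone covers Fri-PM, Thu-PM, Mon-AM — every shift.
Total cost: 10.
No cover costs less than 10.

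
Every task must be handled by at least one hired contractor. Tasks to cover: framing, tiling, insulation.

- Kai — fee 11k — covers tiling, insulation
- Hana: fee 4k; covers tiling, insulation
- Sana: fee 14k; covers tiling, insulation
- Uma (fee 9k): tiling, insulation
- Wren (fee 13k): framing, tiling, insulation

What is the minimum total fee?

The greedy cost-per-new-task heuristic would pick Hana and Wren for 17, but a cheaper cover exists.
Wren alone covers framing, tiling, insulation — every task.
Total fee: 13.
No cover costs less than 13.

13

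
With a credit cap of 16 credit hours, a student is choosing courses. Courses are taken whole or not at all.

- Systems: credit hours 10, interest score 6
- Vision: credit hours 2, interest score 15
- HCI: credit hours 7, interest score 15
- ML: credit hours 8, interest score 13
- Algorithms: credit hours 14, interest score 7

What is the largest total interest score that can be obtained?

Allowing fractional choices, the relaxed optimum would be about 41.4, but courses are indivisible.
Vision + ML: credit hours 2 + 8 = 10 ≤ 16, interest score 15 + 13 = 28.
Vision + HCI: credit hours 2 + 7 = 9 ≤ 16, interest score 15 + 15 = 30.
HCI + ML: credit hours 7 + 8 = 15 ≤ 16, interest score 15 + 13 = 28.
Best is Vision and HCI with total interest score 30.

30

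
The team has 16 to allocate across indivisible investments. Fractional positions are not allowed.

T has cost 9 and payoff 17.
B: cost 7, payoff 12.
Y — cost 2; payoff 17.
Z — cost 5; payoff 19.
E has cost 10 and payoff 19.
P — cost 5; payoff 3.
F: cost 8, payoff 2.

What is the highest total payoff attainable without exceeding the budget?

53

This is a 0-1 knapsack instance.
Y + Z + P: cost 2 + 5 + 5 = 12 ≤ 16, payoff 17 + 19 + 3 = 39.
B + Y + Z: cost 7 + 2 + 5 = 14 ≤ 16, payoff 12 + 17 + 19 = 48.
T + Y + Z: cost 9 + 2 + 5 = 16 ≤ 16, payoff 17 + 17 + 19 = 53.
Best is T, Y, and Z with total payoff 53.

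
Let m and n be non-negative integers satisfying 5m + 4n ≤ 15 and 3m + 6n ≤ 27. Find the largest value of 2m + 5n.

15

(m,n)=(0,3): 5·0+4·3=12≤15, 3·0+6·3=18≤27, objective 15.
(m,n)=(1,2): 5·1+4·2=13≤15, 3·1+6·2=15≤27, objective 12.
(m,n)=(0,2): 5·0+4·2=8≤15, 3·0+6·2=12≤27, objective 10.
No feasible integer point exceeds 15.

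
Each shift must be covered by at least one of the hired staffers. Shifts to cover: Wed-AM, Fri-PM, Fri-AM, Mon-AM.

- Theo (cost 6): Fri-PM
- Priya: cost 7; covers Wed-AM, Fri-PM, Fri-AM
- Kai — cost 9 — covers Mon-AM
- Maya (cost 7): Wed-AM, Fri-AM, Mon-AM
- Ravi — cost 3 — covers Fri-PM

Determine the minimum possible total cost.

The greedy cost-per-new-shift heuristic would pick Priya and Maya for 14, but a cheaper cover exists.
Choose Maya and Ravi: together they cover Wed-AM, Fri-PM, Fri-AM, Mon-AM — every shift.
Total cost: 7 + 3 = 10.
No cover costs less than 10.

10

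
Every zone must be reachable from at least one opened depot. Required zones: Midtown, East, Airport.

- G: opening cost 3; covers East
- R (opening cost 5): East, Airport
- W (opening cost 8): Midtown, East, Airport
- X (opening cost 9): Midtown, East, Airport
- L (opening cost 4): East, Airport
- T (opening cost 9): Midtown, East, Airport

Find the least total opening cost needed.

8

The greedy cost-per-new-zone heuristic would pick L and W for 12, but a cheaper cover exists.
W alone covers Midtown, East, Airport — every zone.
Total opening cost: 8.
No cover costs less than 8.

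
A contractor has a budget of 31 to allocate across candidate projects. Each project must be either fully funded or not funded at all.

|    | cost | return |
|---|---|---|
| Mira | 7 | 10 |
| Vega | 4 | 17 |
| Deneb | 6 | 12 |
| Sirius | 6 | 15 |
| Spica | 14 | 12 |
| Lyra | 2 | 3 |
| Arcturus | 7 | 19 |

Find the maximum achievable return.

Allowing fractional choices, the relaxed optimum would be about 74.6, but projects are indivisible.
Vega + Deneb + Sirius + Lyra + Arcturus: cost 4 + 6 + 6 + 2 + 7 = 25 ≤ 31, return 17 + 12 + 15 + 3 + 19 = 66.
Mira + Vega + Deneb + Sirius + Arcturus: cost 7 + 4 + 6 + 6 + 7 = 30 ≤ 31, return 10 + 17 + 12 + 15 + 19 = 73.
Best is Mira, Vega, Deneb, Sirius, and Arcturus with total return 73.

73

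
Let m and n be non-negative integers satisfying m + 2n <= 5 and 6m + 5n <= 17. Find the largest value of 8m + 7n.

23

The continuous relaxation peaks at (1.29, 1.86) with value 23.29; rounding to a feasible lattice point costs some objective.
(m,n)=(2,1): 1·2+2·1=4≤5, 6·2+5·1=17≤17, objective 23.
(m,n)=(1,2): 1·1+2·2=5≤5, 6·1+5·2=16≤17, objective 22.
The best lattice point is (2,1), giving 23.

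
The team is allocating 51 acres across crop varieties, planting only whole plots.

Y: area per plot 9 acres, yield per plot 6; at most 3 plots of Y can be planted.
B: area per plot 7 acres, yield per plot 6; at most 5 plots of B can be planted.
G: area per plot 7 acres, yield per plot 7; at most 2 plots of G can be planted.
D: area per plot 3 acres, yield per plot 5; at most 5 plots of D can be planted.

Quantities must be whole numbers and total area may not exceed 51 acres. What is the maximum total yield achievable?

D has the best ratio (5/3); taking only D gives at most 5×5 = 25 (stopped by the supply cap of 5).
Mixing does better — 3×B, 2×G, and 5×D: area 50 ≤ 51, yield 3·6 + 2·7 + 5·5 = 57.

57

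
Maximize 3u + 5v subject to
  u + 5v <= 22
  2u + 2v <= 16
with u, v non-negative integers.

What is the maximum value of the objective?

30

(u,v)=(5,3) is feasible, giving 30.
(u,v)=(6,2) is feasible, giving 28.
(u,v)=(4,3) is feasible, giving 27.
(u,v)=(5,2) is feasible, giving 25.
No feasible integer point exceeds 30.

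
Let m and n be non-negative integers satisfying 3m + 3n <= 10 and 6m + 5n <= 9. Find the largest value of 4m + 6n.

6

(m,n)=(0,1): 3·0+3·1=3≤10, 6·0+5·1=5≤9, objective 6.
(m,n)=(1,0): 3·1+3·0=3≤10, 6·1+5·0=6≤9, objective 4.
No feasible integer point exceeds 6.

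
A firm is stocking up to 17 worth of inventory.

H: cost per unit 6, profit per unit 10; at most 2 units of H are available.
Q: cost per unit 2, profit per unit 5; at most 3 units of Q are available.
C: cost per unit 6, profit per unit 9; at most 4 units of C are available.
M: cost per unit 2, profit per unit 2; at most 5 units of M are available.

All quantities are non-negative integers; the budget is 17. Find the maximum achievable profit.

30

This is a bounded integer knapsack.
Take 2×H and 2×Q: cost 16 ≤ 17, profit 2·10 + 2·5 = 30.
No other integer combination yields more.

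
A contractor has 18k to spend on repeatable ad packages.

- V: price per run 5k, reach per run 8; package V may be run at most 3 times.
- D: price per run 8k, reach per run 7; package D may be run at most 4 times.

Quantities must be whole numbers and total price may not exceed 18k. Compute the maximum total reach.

3×V: price 15 ≤ 18, reach 3·8 = 24.
2×V and 1×D: price 18 ≤ 18, reach 2·8 + 1·7 = 23.
Best is 24.

24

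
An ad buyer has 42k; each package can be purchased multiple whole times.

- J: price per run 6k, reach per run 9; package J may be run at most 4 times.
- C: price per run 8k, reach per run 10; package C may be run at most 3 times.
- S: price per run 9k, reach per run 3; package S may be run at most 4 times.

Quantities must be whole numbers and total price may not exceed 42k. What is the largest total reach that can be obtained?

57

This is a bounded integer knapsack.
Take 3×J and 3×C: price 42 ≤ 42, reach 3·9 + 3·10 = 57.
No other integer combination yields more.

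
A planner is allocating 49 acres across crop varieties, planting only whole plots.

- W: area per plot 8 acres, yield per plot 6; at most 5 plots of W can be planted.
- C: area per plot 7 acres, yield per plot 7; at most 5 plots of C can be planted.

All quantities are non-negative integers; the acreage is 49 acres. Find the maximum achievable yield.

41

This is a bounded integer knapsack.
C has the best ratio (7/7); taking only C gives at most 5×7 = 35 (stopped by the supply cap of 5).
Mixing does better — 1×W and 5×C: area 43 ≤ 49, yield 1·6 + 5·7 = 41.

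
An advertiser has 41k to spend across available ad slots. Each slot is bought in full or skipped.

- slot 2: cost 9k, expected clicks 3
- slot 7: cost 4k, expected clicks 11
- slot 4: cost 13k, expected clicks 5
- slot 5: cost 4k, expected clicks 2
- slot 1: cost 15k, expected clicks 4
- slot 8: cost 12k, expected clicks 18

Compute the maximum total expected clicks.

37

Take slot 2, slot 7, slot 4, and slot 8: cost 9 + 4 + 13 + 12 = 38 ≤ 41, expected clicks 3 + 11 + 5 + 18 = 37.
No other feasible combination does better.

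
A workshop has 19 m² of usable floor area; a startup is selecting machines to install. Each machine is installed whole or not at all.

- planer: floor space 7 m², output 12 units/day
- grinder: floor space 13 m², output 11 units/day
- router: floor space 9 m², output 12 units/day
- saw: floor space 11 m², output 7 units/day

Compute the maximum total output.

Take planer and router: floor space 7 + 9 = 16 ≤ 19, output 12 + 12 = 24.
No other feasible combination does better.

24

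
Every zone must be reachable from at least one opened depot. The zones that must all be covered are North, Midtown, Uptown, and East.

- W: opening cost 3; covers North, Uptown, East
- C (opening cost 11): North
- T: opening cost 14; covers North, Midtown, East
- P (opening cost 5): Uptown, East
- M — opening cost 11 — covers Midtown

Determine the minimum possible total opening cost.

14

Choose W and M: together they cover North, Midtown, Uptown, East — every zone.
Total opening cost: 3 + 11 = 14.
No cover costs less than 14.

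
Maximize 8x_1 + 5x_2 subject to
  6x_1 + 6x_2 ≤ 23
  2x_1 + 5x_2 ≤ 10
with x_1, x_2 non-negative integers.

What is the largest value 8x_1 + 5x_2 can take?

24

The continuous relaxation peaks at (3.83, 0) with value 30.67; rounding to a feasible lattice point costs some objective.
(x_1,x_2)=(3,0) is feasible, giving 24.
(x_1,x_2)=(2,1) is feasible, giving 21.
(x_1,x_2)=(2,0) is feasible, giving 16.
The best lattice point is (3,0), giving 24.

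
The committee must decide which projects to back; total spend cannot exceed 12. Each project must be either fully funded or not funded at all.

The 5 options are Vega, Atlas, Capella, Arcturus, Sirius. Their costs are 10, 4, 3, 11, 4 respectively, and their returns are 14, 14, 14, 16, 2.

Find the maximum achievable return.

30

This is an integer program with binary decision variables.
Take Atlas, Capella, and Sirius: cost 4 + 3 + 4 = 11 ≤ 12, return 14 + 14 + 2 = 30.
No other feasible combination does better.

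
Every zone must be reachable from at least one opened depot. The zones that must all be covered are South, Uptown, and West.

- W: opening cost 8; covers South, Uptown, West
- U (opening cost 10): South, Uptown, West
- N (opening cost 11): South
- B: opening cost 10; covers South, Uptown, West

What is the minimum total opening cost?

W alone covers South, Uptown, West — every zone.
Total opening cost: 8.

8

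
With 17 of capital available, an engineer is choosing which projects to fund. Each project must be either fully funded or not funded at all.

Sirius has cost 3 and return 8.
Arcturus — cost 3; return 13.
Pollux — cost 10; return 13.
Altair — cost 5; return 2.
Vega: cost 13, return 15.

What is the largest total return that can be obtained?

34

This is a 0-1 knapsack instance.
Take Sirius, Arcturus, and Pollux: cost 3 + 3 + 10 = 16 ≤ 17, return 8 + 13 + 13 = 34.
No other feasible combination does better.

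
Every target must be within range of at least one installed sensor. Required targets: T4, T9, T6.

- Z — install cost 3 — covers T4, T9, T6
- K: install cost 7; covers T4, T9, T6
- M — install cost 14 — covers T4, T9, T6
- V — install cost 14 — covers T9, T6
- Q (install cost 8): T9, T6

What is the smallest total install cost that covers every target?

3

Z alone covers T4, T9, T6 — every target.
Total install cost: 3.
No cover costs less than 3.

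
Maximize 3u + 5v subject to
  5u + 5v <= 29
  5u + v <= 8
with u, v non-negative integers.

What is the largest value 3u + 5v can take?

25

(u,v)=(0,5): 5·0+5·5=25≤29, 5·0+1·5=5≤8, objective 25.
(u,v)=(0,4): 5·0+5·4=20≤29, 5·0+1·4=4≤8, objective 20.
Maximum is 25 at (u,v)=(0,5).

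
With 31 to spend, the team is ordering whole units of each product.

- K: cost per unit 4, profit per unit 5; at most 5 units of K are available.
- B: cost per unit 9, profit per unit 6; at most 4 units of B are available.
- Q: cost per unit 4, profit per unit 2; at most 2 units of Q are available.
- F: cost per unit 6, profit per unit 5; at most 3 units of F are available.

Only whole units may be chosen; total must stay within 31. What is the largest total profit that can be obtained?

K has the best ratio (5/4); taking only K gives at most 5×5 = 25 (stopped by the supply cap of 5).
Mixing does better — 5×K, 1×Q, and 1×F: cost 30 ≤ 31, profit 5·5 + 1·2 + 1·5 = 32.

32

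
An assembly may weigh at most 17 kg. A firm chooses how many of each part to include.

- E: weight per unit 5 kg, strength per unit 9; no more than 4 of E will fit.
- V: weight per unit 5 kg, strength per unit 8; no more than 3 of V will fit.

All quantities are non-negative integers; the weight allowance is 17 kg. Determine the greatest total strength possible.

Take 3×E: weight 15 ≤ 17, strength 3·9 = 27.
No other integer combination yields more.

27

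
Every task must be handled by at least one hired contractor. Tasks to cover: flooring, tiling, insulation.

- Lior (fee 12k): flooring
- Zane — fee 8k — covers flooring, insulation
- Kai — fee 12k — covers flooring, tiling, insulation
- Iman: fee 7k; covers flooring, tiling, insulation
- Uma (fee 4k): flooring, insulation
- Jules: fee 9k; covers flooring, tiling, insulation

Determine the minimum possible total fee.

7

Iman alone covers flooring, tiling, insulation — every task.
Total fee: 7.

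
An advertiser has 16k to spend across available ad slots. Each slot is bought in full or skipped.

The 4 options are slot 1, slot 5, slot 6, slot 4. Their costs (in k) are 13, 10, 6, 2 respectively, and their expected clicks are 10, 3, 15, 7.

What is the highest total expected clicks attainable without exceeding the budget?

This is a 0-1 knapsack instance.
Allowing fractional choices, the relaxed optimum would be about 28.2, but ad slots are indivisible.
slot 6 + slot 4: cost 6 + 2 = 8 ≤ 16, expected clicks 15 + 7 = 22.
slot 5 + slot 6: cost 10 + 6 = 16 ≤ 16, expected clicks 3 + 15 = 18.
Best is slot 6 and slot 4 with total expected clicks 22.

22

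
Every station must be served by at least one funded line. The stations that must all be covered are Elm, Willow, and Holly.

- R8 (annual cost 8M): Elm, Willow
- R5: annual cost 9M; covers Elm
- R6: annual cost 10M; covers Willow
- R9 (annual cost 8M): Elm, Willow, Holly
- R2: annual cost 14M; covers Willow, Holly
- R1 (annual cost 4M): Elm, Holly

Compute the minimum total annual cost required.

8

This is a weighted set-cover instance.
The greedy cost-per-new-station heuristic would pick R1 and R8 for 12, but a cheaper cover exists.
R9 alone covers Elm, Willow, Holly — every station.
Total annual cost: 8.
No cover costs less than 8.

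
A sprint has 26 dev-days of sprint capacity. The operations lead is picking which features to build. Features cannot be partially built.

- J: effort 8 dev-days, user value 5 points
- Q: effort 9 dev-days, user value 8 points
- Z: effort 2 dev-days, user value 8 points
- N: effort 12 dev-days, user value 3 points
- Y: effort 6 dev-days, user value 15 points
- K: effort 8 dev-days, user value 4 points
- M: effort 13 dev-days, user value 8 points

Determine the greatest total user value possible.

Treat it as a binary knapsack problem.
J + Q + Z + Y: effort 8 + 9 + 2 + 6 = 25 ≤ 26, user value 5 + 8 + 8 + 15 = 36.
J + Z + Y + K: effort 8 + 2 + 6 + 8 = 24 ≤ 26, user value 5 + 8 + 15 + 4 = 32.
Q + Z + Y + K: effort 9 + 2 + 6 + 8 = 25 ≤ 26, user value 8 + 8 + 15 + 4 = 35.
Best is J, Q, Z, and Y with total user value 36.

36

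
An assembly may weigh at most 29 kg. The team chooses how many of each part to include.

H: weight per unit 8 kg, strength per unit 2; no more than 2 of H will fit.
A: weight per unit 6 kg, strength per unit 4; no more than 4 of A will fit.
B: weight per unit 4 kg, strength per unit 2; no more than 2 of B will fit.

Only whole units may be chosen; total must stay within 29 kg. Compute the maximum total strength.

Take 4×A and 1×B: weight 28 ≤ 29, strength 4·4 + 1·2 = 18.
A has the best ratio (4/6) and is taken to its limit of 4; remaining capacity is filled optimally with the others.

18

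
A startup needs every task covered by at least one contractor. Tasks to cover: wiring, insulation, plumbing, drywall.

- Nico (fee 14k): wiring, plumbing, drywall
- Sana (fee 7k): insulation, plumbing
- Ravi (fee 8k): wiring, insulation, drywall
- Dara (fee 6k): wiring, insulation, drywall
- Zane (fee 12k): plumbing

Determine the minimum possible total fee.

Choose Sana and Dara: together they cover wiring, insulation, plumbing, drywall — every task.
Total fee: 7 + 6 = 13.
No cover costs less than 13.

13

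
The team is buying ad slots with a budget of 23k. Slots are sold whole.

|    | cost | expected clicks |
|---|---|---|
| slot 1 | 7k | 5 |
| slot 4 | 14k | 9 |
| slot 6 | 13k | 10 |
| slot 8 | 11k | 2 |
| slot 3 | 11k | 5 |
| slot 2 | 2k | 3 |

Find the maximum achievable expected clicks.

18

slot 1 + slot 6 + slot 2: cost 7 + 13 + 2 = 22 ≤ 23, expected clicks 5 + 10 + 3 = 18.
slot 1 + slot 6: cost 7 + 13 = 20 ≤ 23, expected clicks 5 + 10 = 15.
slot 1 + slot 4 + slot 2: cost 7 + 14 + 2 = 23 ≤ 23, expected clicks 5 + 9 + 3 = 17.
Best is slot 1, slot 6, and slot 2 with total expected clicks 18.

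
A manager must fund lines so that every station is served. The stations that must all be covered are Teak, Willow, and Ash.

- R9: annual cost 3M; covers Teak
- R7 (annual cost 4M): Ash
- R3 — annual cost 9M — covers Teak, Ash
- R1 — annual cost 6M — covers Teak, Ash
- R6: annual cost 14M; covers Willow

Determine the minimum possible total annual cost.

The greedy cost-per-new-station heuristic would pick R9, R7, and R6 for 21, but a cheaper cover exists.
Choose R1 and R6: together they cover Teak, Willow, Ash — every station.
Total annual cost: 6 + 14 = 20.
No cover costs less than 20.

20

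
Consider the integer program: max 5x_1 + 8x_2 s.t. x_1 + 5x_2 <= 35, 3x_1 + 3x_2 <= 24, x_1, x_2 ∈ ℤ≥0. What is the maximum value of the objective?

58

Relaxing integrality, the LP optimum is 60.25 at (x_1,x_2) = (1.25, 6.75), which is not an integer point.
(x_1,x_2)=(2,6): 1·2+5·6=32≤35, 3·2+3·6=24≤24, objective 58.
(x_1,x_2)=(0,7): 1·0+5·7=35≤35, 3·0+3·7=21≤24, objective 56.
(x_1,x_2)=(3,5): 1·3+5·5=28≤35, 3·3+3·5=24≤24, objective 55.
(x_1,x_2)=(1,6): 1·1+5·6=31≤35, 3·1+3·6=21≤24, objective 53.
Maximum is 58 at (x_1,x_2)=(2,6).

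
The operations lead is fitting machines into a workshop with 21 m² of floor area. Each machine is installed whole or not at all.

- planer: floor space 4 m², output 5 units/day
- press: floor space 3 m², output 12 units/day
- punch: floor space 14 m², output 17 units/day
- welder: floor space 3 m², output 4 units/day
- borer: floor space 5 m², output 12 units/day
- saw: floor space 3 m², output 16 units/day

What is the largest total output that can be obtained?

This is a 0-1 knapsack instance.
Allowing fractional choices, the relaxed optimum would be about 52.6, but machines are indivisible.
press + punch + saw: floor space 3 + 14 + 3 = 20 ≤ 21, output 12 + 17 + 16 = 45.
planer + press + borer + saw: floor space 4 + 3 + 5 + 3 = 15 ≤ 21, output 5 + 12 + 12 + 16 = 45.
planer + press + welder + borer + saw: floor space 4 + 3 + 3 + 5 + 3 = 18 ≤ 21, output 5 + 12 + 4 + 12 + 16 = 49.
Best is planer, press, welder, borer, and saw with total output 49.

49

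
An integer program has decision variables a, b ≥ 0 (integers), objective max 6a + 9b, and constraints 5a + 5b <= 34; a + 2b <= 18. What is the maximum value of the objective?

54

Relaxing integrality, the LP optimum is 61.20 at (a,b) = (0, 6.8), which is not an integer point.
(a,b)=(0,6): 5·0+5·6=30≤34, 1·0+2·6=12≤18, objective 54.
(a,b)=(1,5): 5·1+5·5=30≤34, 1·1+2·5=11≤18, objective 51.
Maximum is 54 at (a,b)=(0,6).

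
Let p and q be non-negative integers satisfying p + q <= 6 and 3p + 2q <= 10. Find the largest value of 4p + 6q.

(p,q)=(0,5): 1·0+1·5=5≤6, 3·0+2·5=10≤10, objective 30.
(p,q)=(0,4): 1·0+1·4=4≤6, 3·0+2·4=8≤10, objective 24.
No feasible integer point exceeds 30.

30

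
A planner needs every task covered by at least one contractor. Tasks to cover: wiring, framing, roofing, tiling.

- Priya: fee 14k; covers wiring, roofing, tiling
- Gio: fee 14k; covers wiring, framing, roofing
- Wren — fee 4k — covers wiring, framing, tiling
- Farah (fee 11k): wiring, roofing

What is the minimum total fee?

15

Choose Wren and Farah: together they cover wiring, framing, roofing, tiling — every task.
Total fee: 4 + 11 = 15.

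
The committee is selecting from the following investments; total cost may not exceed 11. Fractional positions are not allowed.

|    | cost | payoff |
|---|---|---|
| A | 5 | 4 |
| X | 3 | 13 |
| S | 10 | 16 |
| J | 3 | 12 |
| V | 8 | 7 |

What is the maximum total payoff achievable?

Allowing fractional choices, the relaxed optimum would be about 33.0, but investments are indivisible.
A + X + J: cost 5 + 3 + 3 = 11 ≤ 11, payoff 4 + 13 + 12 = 29.
X + J: cost 3 + 3 = 6 ≤ 11, payoff 13 + 12 = 25.
Best is A, X, and J with total payoff 29.

29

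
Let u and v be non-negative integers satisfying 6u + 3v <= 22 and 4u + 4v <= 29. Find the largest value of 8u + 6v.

42

Relaxing integrality, the LP optimum is 43.67 at (u,v) = (0.0833, 7.17), which is not an integer point.
(u,v)=(0,7): 6·0+3·7=21≤22, 4·0+4·7=28≤29, objective 42.
(u,v)=(0,6): 6·0+3·6=18≤22, 4·0+4·6=24≤29, objective 36.
No feasible integer point exceeds 42.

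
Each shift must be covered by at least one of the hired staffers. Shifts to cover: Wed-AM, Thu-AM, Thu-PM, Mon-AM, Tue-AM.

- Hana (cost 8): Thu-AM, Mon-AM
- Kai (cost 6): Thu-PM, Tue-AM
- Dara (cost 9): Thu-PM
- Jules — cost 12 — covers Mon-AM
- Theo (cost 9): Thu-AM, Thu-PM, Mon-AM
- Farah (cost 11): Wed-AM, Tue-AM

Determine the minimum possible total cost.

Choose Theo and Farah: together they cover Wed-AM, Thu-AM, Thu-PM, Mon-AM, Tue-AM — every shift.
Total cost: 9 + 11 = 20.

20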